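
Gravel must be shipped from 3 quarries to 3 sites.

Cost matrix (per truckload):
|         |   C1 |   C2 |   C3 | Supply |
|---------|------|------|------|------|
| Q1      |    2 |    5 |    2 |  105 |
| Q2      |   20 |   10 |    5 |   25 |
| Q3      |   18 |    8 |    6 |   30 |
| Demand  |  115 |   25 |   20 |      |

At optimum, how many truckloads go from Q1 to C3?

Solving gives:
  Q1->C1: 105 × 2 = 210
  Q2->C1: 5 × 20 = 100
  Q2->C3: 20 × 5 = 100
  Q3->C1: 5 × 18 = 90
  Q3->C2: 25 × 8 = 200
Total cost = 700.
The route Q1→C3 is not used.

0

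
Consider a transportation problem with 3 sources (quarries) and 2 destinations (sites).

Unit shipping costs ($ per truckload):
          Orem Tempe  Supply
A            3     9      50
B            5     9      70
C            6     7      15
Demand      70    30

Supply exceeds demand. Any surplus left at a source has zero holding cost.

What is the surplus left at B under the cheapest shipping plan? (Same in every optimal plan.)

35

An optimal plan:
  A to Orem: 50 truckloads
  B to Orem: 20 truckloads
  B to Tempe: 15 truckloads
  C to Tempe: 15 truckloads
Total cost = $490.
B ships 35 of its 70, leaving 35.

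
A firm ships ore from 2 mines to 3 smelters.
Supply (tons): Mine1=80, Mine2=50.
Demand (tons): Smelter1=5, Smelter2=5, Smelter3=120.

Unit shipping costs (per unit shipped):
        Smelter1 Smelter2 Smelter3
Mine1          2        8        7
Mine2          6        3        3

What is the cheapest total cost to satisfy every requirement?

Optimal allocation:
  Mine1 to Smelter1: 5 tons
  Mine1 to Smelter3: 75 tons
  Mine2 to Smelter2: 5 tons
  Mine2 to Smelter3: 45 tons
Total cost = 685.

685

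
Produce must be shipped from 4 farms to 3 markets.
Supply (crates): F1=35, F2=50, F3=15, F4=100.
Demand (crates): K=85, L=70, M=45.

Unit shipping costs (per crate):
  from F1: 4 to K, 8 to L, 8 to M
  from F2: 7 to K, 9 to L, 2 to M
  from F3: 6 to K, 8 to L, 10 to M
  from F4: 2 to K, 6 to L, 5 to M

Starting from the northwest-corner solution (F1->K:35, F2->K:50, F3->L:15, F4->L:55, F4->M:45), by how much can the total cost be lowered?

370

Current plan cost = 35·4 + 50·7 + 15·8 + 55·6 + 45·5 = 1165.
Optimal plan:
  F1–L: 35 × 8 = 280
  F2–L: 5 × 9 = 45
  F2–M: 45 × 2 = 90
  F3–L: 15 × 8 = 120
  F4–K: 85 × 2 = 170
  F4–L: 15 × 6 = 90
Optimal cost = 795.
Saving = 1165 − 795 = 370.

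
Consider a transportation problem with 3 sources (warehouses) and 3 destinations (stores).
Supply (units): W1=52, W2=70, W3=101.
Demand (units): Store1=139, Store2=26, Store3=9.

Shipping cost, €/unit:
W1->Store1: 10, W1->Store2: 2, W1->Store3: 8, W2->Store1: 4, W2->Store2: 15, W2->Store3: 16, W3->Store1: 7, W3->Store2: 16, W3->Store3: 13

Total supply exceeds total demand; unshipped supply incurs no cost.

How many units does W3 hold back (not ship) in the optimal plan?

32

Minimum-cost shipments:
  W1–Store2: 26 × €2 = €52
  W1–Store3: 9 × €8 = €72
  W2–Store1: 70 × €4 = €280
  W3–Store1: 69 × €7 = €483
Total cost = €887.
W3 ships 69 of its 101, leaving 32.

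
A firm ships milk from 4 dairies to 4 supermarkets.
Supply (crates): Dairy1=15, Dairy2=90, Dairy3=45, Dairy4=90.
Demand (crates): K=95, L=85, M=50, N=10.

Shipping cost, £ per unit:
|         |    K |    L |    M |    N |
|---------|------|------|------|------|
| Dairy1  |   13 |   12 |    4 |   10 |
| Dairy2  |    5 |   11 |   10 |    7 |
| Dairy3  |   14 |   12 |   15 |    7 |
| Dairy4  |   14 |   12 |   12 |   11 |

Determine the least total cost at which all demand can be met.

2090

An optimal shipping plan:
  Dairy1 to M: 15 × £4 = £60
  Dairy2 to K: 90 × £5 = £450
  Dairy3 to K: 5 × £14 = £70
  Dairy3 to L: 30 × £12 = £360
  Dairy3 to N: 10 × £7 = £70
  Dairy4 to L: 55 × £12 = £660
  Dairy4 to M: 35 × £12 = £420
Total = 60 + 450 + 70 + 360 + 70 + 660 + 420 = £2090.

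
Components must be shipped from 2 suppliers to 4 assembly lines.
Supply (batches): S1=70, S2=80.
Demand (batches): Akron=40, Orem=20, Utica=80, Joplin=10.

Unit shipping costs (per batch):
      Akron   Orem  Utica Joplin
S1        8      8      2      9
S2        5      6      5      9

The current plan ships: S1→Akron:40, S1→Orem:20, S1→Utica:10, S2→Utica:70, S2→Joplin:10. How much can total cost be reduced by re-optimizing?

Current plan cost = 40·8 + 20·8 + 10·2 + 70·5 + 10·9 = 940.
Optimal plan:
  S1→Utica: 70 × 2 = 140
  S2→Akron: 40 × 5 = 200
  S2→Orem: 20 × 6 = 120
  S2→Utica: 10 × 5 = 50
  S2→Joplin: 10 × 9 = 90
Optimal cost = 600.
Saving = 940 − 600 = 340.

340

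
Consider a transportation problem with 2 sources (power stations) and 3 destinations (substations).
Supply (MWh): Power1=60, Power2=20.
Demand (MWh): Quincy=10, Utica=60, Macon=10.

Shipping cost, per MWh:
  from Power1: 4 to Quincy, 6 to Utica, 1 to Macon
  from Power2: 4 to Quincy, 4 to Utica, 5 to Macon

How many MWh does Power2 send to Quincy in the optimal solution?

Solving gives:
  Power1→Quincy: 10 × 4 = 40
  Power1→Utica: 40 × 6 = 240
  Power1→Macon: 10 × 1 = 10
  Power2→Utica: 20 × 4 = 80
Total cost = 370.
The route Power2→Quincy is not used.

0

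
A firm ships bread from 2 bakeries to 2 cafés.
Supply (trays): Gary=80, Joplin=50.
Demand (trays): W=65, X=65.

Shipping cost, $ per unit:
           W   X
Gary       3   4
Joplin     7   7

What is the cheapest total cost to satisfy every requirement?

Optimal allocation:
  Gary→W: 65 × $3 = $195
  Gary→X: 15 × $4 = $60
  Joplin→X: 50 × $7 = $350
Total = 195 + 60 + 350 = $605.

605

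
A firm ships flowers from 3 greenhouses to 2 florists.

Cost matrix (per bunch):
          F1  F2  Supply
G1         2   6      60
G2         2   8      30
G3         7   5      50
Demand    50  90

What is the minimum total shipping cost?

590

Optimal allocation:
  G1–F1: 20 bunches
  G1–F2: 40 bunches
  G2–F1: 30 bunches
  G3–F2: 50 bunches
Total cost = 590.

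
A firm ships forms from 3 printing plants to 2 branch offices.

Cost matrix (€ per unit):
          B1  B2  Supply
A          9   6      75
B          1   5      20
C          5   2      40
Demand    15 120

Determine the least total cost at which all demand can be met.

570

One minimum-cost allocation:
  A->B2: 75 × €6 = €450
  B->B1: 15 × €1 = €15
  B->B2: 5 × €5 = €25
  C->B2: 40 × €2 = €80
Total = 450 + 15 + 25 + 80 = €570.
(Supply check: A ships 75; B ships 20; C ships 40.)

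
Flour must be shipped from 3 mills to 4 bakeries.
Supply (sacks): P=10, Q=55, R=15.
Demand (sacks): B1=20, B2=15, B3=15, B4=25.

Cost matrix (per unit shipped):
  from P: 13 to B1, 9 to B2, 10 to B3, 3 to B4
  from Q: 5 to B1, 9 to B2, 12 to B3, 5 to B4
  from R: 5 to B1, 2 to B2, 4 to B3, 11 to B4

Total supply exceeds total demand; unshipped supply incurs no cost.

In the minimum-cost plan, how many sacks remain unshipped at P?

0

An optimal plan:
  P→B4: 10 × 3 = 30
  Q→B1: 20 × 5 = 100
  Q→B2: 15 × 9 = 135
  Q→B4: 15 × 5 = 75
  R→B3: 15 × 4 = 60
Total cost = 400.
P ships 10 of its 10, leaving 0.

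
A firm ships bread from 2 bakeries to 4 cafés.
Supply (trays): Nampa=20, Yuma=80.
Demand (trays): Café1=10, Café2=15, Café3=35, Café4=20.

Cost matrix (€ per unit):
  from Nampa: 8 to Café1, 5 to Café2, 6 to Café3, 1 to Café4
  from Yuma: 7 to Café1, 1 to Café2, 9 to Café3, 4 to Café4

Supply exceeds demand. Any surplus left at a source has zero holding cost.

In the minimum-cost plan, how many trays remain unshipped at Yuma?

An optimal plan:
  Nampa to Café3: 20 × €6 = €120
  Yuma to Café1: 10 × €7 = €70
  Yuma to Café2: 15 × €1 = €15
  Yuma to Café3: 15 × €9 = €135
  Yuma to Café4: 20 × €4 = €80
Total cost = €420.
Yuma ships 60 of its 80, leaving 20.

20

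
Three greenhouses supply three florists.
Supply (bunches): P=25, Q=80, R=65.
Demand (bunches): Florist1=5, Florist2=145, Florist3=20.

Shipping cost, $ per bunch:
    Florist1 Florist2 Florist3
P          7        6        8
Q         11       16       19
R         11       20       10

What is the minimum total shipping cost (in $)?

2485

An optimal shipping plan:
  P→Florist2: 25 × $6 = $150
  Q→Florist2: 80 × $16 = $1280
  R→Florist1: 5 × $11 = $55
  R→Florist2: 40 × $20 = $800
  R→Florist3: 20 × $10 = $200
Total = 150 + 1280 + 55 + 800 + 200 = $2485.
(Supply check: P ships 25; Q ships 80; R ships 65.)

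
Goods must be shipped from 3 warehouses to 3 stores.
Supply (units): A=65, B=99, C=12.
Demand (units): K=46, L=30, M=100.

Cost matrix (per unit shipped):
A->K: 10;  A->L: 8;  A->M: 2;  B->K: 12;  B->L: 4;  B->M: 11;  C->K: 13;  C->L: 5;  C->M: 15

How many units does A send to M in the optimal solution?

The minimum-cost plan:
  A→M: 65 × 2 = 130
  B→K: 34 × 12 = 408
  B→L: 30 × 4 = 120
  B→M: 35 × 11 = 385
  C→K: 12 × 13 = 156
Total cost = 1199.
So A→M carries 65 units.

65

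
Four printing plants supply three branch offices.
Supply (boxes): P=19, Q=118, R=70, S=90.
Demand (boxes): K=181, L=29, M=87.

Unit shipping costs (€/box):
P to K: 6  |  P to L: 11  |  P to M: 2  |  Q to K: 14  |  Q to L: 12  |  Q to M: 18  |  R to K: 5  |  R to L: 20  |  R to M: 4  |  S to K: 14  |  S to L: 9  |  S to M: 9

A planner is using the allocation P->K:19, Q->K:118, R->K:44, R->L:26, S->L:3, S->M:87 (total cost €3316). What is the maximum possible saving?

Current plan cost = 19·6 + 118·14 + 44·5 + 26·20 + 3·9 + 87·9 = €3316.
Optimal plan:
  P to M: 19 × €2 = €38
  Q to K: 111 × €14 = €1554
  Q to L: 7 × €12 = €84
  R to K: 70 × €5 = €350
  S to L: 22 × €9 = €198
  S to M: 68 × €9 = €612
Optimal cost = €2836.
Saving = 3316 − 2836 = €480.

480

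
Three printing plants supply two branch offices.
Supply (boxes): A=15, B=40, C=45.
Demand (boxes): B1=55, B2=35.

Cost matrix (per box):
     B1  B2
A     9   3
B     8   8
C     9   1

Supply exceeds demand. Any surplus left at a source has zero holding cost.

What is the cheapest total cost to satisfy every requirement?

An optimal shipping plan:
  A–B1: 5 boxes
  B–B1: 40 boxes
  C–B1: 10 boxes
  C–B2: 35 boxes
Total cost = 490.

490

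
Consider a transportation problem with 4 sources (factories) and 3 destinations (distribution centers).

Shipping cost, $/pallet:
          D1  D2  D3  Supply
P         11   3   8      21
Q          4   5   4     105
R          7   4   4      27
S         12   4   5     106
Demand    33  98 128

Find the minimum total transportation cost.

One minimum-cost allocation:
  P–D2: 21 × $3 = $63
  Q–D1: 33 × $4 = $132
  Q–D3: 72 × $4 = $288
  R–D3: 27 × $4 = $108
  S–D2: 77 × $4 = $308
  S–D3: 29 × $5 = $145
Total = 63 + 132 + 288 + 108 + 308 + 145 = $1044.

1044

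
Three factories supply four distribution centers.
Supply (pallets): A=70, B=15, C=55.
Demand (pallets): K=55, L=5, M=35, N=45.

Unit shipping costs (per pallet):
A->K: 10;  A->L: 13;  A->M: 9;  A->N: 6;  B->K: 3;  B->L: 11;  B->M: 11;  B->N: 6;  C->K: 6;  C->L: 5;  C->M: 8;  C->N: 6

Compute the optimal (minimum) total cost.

A cheapest plan:
  A–M: 25 × 9 = 225
  A–N: 45 × 6 = 270
  B–K: 15 × 3 = 45
  C–K: 40 × 6 = 240
  C–L: 5 × 5 = 25
  C–M: 10 × 8 = 80
Total = 225 + 270 + 45 + 240 + 25 + 80 = 885.

885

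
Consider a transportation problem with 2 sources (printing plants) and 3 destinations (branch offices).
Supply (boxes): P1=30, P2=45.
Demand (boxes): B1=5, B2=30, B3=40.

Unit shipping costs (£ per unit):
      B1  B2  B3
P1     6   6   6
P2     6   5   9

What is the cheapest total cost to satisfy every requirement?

450

One minimum-cost allocation:
  P1→B3: 30 × £6 = £180
  P2→B1: 5 × £6 = £30
  P2→B2: 30 × £5 = £150
  P2→B3: 10 × £9 = £90
Total = 180 + 30 + 150 + 90 = £450.
(Supply check: P1 ships 30; P2 ships 45.)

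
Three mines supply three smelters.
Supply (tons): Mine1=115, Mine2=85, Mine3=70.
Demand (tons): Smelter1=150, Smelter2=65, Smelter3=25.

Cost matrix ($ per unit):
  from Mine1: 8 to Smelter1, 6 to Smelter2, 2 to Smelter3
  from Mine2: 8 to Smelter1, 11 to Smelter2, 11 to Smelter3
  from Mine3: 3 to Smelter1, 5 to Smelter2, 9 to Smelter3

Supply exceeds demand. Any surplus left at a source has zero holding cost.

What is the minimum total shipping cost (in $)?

Optimal allocation:
  Mine1->Smelter2: 65 tons
  Mine1->Smelter3: 25 tons
  Mine2->Smelter1: 80 tons
  Mine3->Smelter1: 70 tons
Total cost = $1290.
(Supply check: Mine1 ships 90; Mine2 ships 80; Mine3 ships 70.)

1290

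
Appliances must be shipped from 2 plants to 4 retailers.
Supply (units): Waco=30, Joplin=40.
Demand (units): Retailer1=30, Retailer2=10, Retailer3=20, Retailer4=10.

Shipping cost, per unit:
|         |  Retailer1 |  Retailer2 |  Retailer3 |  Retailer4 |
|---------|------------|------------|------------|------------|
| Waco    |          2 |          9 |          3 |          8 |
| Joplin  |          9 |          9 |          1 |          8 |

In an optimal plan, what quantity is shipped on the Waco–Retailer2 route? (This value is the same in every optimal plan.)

0

Solving gives:
  Waco to Retailer1: 30 × 2 = 60
  Joplin to Retailer2: 10 × 9 = 90
  Joplin to Retailer3: 20 × 1 = 20
  Joplin to Retailer4: 10 × 8 = 80
Total cost = 250.
The route Waco→Retailer2 is not used.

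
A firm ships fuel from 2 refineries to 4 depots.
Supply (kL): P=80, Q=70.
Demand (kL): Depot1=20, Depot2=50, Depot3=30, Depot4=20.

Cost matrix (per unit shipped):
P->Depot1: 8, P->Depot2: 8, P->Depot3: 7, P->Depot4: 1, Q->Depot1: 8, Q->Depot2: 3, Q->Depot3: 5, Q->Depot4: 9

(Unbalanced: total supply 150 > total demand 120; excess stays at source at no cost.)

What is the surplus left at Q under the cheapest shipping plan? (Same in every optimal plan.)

Minimum-cost shipments:
  P to Depot1: 20 kL
  P to Depot3: 10 kL
  P to Depot4: 20 kL
  Q to Depot2: 50 kL
  Q to Depot3: 20 kL
Total cost = 500.
Q ships 70 of its 70, leaving 0.

0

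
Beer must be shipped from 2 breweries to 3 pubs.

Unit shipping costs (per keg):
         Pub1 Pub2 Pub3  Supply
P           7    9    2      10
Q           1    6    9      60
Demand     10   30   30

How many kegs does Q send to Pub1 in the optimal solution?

10

Optimal shipments:
  P→Pub3: 10 × 2 = 20
  Q→Pub1: 10 × 1 = 10
  Q→Pub2: 30 × 6 = 180
  Q→Pub3: 20 × 9 = 180
Total cost = 390.
So Q→Pub1 carries 10 kegs.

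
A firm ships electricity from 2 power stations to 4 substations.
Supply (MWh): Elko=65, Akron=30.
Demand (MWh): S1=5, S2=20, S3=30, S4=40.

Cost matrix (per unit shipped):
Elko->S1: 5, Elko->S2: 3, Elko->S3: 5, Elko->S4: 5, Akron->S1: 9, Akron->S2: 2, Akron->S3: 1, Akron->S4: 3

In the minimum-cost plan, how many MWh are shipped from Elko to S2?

Solving gives:
  Elko→S1: 5 × 5 = 25
  Elko→S2: 20 × 3 = 60
  Elko→S4: 40 × 5 = 200
  Akron→S3: 30 × 1 = 30
Total cost = 315.
So Elko→S2 carries 20 MWh.

20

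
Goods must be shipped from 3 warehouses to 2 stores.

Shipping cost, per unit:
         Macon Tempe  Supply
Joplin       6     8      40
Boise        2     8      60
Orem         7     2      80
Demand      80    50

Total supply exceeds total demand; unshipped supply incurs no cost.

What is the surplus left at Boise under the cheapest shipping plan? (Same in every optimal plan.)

An optimal plan:
  Joplin->Macon: 20 × 6 = 120
  Boise->Macon: 60 × 2 = 120
  Orem->Tempe: 50 × 2 = 100
Total cost = 340.
Boise ships 60 of its 60, leaving 0.

0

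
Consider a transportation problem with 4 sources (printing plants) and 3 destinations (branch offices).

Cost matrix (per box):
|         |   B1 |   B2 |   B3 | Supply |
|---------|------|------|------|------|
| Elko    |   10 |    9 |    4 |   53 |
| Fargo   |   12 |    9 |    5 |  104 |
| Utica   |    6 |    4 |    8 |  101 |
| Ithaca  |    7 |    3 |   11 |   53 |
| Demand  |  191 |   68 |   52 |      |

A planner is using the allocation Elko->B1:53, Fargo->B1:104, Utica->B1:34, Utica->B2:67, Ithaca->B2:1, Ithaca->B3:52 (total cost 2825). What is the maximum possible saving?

Current plan cost = 53·10 + 104·12 + 34·6 + 67·4 + 1·3 + 52·11 = 2825.
Optimal plan:
  Elko→B1: 53 × 10 = 530
  Fargo→B1: 37 × 12 = 444
  Fargo→B2: 15 × 9 = 135
  Fargo→B3: 52 × 5 = 260
  Utica→B1: 101 × 6 = 606
  Ithaca→B2: 53 × 3 = 159
Optimal cost = 2134.
Saving = 2825 − 2134 = 691.

691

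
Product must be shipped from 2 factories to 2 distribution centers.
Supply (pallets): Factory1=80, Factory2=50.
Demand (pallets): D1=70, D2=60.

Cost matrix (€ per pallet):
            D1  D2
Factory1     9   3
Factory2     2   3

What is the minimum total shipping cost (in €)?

Optimal allocation:
  Factory1 to D1: 20 × €9 = €180
  Factory1 to D2: 60 × €3 = €180
  Factory2 to D1: 50 × €2 = €100
Total = 180 + 180 + 100 = €460.

460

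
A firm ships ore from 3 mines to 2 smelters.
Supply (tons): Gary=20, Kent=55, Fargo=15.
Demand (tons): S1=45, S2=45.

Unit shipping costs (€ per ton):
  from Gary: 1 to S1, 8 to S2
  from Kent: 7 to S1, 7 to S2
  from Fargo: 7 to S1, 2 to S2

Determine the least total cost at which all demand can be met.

435

One minimum-cost allocation:
  Gary->S1: 20 tons
  Kent->S1: 25 tons
  Kent->S2: 30 tons
  Fargo->S2: 15 tons
Total cost = €435.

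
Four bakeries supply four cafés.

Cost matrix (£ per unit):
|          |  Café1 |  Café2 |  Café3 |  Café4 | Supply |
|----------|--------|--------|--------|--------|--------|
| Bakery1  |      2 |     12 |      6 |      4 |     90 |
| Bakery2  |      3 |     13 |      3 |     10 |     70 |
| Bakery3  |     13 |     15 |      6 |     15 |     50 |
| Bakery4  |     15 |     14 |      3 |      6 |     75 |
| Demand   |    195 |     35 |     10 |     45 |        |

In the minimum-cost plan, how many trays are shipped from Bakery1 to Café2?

0

Optimal shipments:
  Bakery1 to Café1: 90 trays
  Bakery2 to Café1: 70 trays
  Bakery3 to Café1: 35 trays
  Bakery3 to Café2: 15 trays
  Bakery4 to Café2: 20 trays
  Bakery4 to Café3: 10 trays
  Bakery4 to Café4: 45 trays
Total cost = £1650.
The route Bakery1→Café2 is not used.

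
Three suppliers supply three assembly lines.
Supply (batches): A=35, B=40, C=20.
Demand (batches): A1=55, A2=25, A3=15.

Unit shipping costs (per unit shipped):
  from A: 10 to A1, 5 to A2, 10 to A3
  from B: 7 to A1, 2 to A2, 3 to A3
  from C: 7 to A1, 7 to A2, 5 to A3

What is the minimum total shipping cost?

585

A cheapest plan:
  A->A1: 10 × 10 = 100
  A->A2: 25 × 5 = 125
  B->A1: 25 × 7 = 175
  B->A3: 15 × 3 = 45
  C->A1: 20 × 7 = 140
Total = 100 + 125 + 175 + 45 + 140 = 585.
(Supply check: A ships 35; B ships 40; C ships 20.)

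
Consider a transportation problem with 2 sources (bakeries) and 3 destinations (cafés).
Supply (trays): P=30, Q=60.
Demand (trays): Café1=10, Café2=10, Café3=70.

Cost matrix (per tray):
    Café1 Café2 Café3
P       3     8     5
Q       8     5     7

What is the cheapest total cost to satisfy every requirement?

Optimal allocation:
  P→Café1: 10 trays
  P→Café3: 20 trays
  Q→Café2: 10 trays
  Q→Café3: 50 trays
Total cost = 530.

530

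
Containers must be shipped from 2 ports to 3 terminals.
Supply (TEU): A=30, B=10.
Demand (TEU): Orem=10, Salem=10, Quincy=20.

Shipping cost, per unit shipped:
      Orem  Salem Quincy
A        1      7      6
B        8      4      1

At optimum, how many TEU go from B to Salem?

0

The minimum-cost plan:
  A→Orem: 10 TEU
  A→Salem: 10 TEU
  A→Quincy: 10 TEU
  B→Quincy: 10 TEU
Total cost = 150.
The route B→Salem is not used.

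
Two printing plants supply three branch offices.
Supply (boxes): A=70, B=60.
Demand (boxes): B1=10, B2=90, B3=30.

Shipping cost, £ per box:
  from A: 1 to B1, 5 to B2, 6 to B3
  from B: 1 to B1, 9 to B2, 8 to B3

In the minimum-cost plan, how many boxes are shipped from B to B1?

The minimum-cost plan:
  A→B2: 70 × £5 = £350
  B→B1: 10 × £1 = £10
  B→B2: 20 × £9 = £180
  B→B3: 30 × £8 = £240
Total cost = £780.
So B→B1 carries 10 boxes.

10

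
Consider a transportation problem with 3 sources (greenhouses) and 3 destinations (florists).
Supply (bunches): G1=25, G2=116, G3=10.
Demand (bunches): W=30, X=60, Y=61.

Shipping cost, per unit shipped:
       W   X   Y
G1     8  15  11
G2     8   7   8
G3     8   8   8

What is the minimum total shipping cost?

1148

An optimal shipping plan:
  G1->W: 25 bunches
  G2->X: 60 bunches
  G2->Y: 56 bunches
  G3->W: 5 bunches
  G3->Y: 5 bunches
Total cost = 1148.
(Supply check: G1 ships 25; G2 ships 116; G3 ships 10.)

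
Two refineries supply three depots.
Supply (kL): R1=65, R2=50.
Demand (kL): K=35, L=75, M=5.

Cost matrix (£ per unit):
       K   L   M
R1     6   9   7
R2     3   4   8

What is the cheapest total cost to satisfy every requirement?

670

One minimum-cost allocation:
  R1–K: 35 × £6 = £210
  R1–L: 25 × £9 = £225
  R1–M: 5 × £7 = £35
  R2–L: 50 × £4 = £200
Total = 210 + 225 + 35 + 200 = £670.
(Supply check: R1 ships 65; R2 ships 50.)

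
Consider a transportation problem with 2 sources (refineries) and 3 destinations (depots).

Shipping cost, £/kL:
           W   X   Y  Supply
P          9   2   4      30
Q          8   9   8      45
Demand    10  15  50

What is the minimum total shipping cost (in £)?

450

An optimal shipping plan:
  P to X: 15 × £2 = £30
  P to Y: 15 × £4 = £60
  Q to W: 10 × £8 = £80
  Q to Y: 35 × £8 = £280
Total = 30 + 60 + 80 + 280 = £450.
(Supply check: P ships 30; Q ships 45.)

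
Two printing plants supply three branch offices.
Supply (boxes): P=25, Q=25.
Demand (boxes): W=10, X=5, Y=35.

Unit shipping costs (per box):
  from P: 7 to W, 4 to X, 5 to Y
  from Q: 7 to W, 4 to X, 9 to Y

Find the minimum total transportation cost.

305

Optimal allocation:
  P–Y: 25 boxes
  Q–W: 10 boxes
  Q–X: 5 boxes
  Q–Y: 10 boxes
Total cost = 305.
(Supply check: P ships 25; Q ships 25.)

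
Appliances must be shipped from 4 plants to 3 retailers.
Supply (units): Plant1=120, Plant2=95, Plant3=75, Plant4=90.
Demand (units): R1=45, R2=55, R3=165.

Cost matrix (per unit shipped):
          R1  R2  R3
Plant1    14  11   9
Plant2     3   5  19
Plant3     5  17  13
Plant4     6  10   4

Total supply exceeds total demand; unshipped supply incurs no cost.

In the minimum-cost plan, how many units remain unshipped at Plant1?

45

An optimal plan:
  Plant1 to R3: 75 × 9 = 675
  Plant2 to R1: 40 × 3 = 120
  Plant2 to R2: 55 × 5 = 275
  Plant3 to R1: 5 × 5 = 25
  Plant4 to R3: 90 × 4 = 360
Total cost = 1455.
Plant1 ships 75 of its 120, leaving 45.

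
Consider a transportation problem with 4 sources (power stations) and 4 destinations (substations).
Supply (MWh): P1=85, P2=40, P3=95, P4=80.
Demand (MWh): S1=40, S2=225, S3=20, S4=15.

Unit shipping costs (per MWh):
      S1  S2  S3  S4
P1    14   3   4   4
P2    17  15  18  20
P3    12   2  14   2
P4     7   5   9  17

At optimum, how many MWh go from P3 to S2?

80

The minimum-cost plan:
  P1→S2: 65 × 3 = 195
  P1→S3: 20 × 4 = 80
  P2→S1: 40 × 17 = 680
  P3→S2: 80 × 2 = 160
  P3→S4: 15 × 2 = 30
  P4→S2: 80 × 5 = 400
Total cost = 1545.
So P3→S2 carries 80 MWh.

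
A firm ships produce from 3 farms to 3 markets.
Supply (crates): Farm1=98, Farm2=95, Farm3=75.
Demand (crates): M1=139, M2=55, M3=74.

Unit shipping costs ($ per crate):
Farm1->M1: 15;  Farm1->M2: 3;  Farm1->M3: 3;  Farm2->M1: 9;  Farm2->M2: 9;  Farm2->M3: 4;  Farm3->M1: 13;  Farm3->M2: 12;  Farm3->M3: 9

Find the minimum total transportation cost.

1969

An optimal shipping plan:
  Farm1 to M2: 55 × $3 = $165
  Farm1 to M3: 43 × $3 = $129
  Farm2 to M1: 64 × $9 = $576
  Farm2 to M3: 31 × $4 = $124
  Farm3 to M1: 75 × $13 = $975
Total = 165 + 129 + 576 + 124 + 975 = $1969.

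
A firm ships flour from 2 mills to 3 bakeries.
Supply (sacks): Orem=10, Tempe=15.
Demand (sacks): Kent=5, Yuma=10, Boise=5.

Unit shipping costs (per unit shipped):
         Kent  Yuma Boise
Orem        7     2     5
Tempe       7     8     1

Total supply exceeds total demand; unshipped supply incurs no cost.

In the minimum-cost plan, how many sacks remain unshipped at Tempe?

Minimum-cost shipments:
  Orem→Yuma: 10 × 2 = 20
  Tempe→Kent: 5 × 7 = 35
  Tempe→Boise: 5 × 1 = 5
Total cost = 60.
Tempe ships 10 of its 15, leaving 5.

5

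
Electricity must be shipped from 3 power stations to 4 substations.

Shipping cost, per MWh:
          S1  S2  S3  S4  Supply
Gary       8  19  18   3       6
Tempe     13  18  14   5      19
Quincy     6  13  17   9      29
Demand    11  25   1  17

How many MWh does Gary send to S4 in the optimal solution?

0

Solving gives:
  Gary to S1: 6 × 8 = 48
  Tempe to S2: 1 × 18 = 18
  Tempe to S3: 1 × 14 = 14
  Tempe to S4: 17 × 5 = 85
  Quincy to S1: 5 × 6 = 30
  Quincy to S2: 24 × 13 = 312
Total cost = 507.
The route Gary→S4 is not used.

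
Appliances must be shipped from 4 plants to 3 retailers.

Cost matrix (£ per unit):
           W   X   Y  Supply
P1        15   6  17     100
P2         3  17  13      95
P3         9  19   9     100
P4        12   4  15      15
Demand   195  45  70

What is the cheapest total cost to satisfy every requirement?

2460

An optimal shipping plan:
  P1–W: 55 × £15 = £825
  P1–X: 45 × £6 = £270
  P2–W: 95 × £3 = £285
  P3–W: 30 × £9 = £270
  P3–Y: 70 × £9 = £630
  P4–W: 15 × £12 = £180
Total = 825 + 270 + 285 + 270 + 630 + 180 = £2460.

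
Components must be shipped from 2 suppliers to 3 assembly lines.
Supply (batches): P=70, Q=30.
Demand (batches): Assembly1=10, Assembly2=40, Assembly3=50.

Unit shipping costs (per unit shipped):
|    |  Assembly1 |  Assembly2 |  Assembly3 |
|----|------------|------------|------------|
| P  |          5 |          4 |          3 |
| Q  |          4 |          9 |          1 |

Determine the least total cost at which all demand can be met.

300

One minimum-cost allocation:
  P to Assembly1: 10 × 5 = 50
  P to Assembly2: 40 × 4 = 160
  P to Assembly3: 20 × 3 = 60
  Q to Assembly3: 30 × 1 = 30
Total = 50 + 160 + 60 + 30 = 300.
(Supply check: P ships 70; Q ships 30.)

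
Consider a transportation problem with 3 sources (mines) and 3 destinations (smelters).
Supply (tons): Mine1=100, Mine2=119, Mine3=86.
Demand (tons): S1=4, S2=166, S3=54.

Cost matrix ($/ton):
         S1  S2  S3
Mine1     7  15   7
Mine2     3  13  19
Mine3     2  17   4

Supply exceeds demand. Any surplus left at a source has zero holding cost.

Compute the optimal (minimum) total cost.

2476

Optimal allocation:
  Mine1→S2: 47 tons
  Mine2→S2: 119 tons
  Mine3→S1: 4 tons
  Mine3→S3: 54 tons
Total cost = $2476.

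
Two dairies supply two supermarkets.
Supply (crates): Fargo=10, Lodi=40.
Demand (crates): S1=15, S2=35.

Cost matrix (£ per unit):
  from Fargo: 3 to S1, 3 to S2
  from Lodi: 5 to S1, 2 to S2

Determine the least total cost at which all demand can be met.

An optimal shipping plan:
  Fargo→S1: 10 × £3 = £30
  Lodi→S1: 5 × £5 = £25
  Lodi→S2: 35 × £2 = £70
Total = 30 + 25 + 70 = £125.
(Supply check: Fargo ships 10; Lodi ships 40.)

125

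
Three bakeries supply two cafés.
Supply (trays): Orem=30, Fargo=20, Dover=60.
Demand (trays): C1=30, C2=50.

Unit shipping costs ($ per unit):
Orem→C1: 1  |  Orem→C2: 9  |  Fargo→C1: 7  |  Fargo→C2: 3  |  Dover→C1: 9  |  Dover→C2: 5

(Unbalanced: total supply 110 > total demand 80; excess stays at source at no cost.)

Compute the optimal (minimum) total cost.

240

An optimal shipping plan:
  Orem→C1: 30 × $1 = $30
  Fargo→C2: 20 × $3 = $60
  Dover→C2: 30 × $5 = $150
Total = 30 + 60 + 150 = $240.
(Supply check: Orem ships 30; Fargo ships 20; Dover ships 30.)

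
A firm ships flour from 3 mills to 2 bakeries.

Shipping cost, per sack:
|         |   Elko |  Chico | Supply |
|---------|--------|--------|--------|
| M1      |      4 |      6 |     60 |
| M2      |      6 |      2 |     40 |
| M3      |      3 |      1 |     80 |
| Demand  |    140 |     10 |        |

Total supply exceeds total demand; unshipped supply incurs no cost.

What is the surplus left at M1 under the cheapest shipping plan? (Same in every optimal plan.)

0

An optimal plan:
  M1→Elko: 60 sacks
  M2→Chico: 10 sacks
  M3→Elko: 80 sacks
Total cost = 500.
M1 ships 60 of its 60, leaving 0.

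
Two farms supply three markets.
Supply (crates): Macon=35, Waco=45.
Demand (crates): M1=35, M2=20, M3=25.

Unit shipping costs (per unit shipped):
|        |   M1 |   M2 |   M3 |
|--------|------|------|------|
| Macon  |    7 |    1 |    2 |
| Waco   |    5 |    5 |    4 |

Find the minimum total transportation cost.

A cheapest plan:
  Macon to M2: 20 × 1 = 20
  Macon to M3: 15 × 2 = 30
  Waco to M1: 35 × 5 = 175
  Waco to M3: 10 × 4 = 40
Total = 20 + 30 + 175 + 40 = 265.
(Supply check: Macon ships 35; Waco ships 45.)

265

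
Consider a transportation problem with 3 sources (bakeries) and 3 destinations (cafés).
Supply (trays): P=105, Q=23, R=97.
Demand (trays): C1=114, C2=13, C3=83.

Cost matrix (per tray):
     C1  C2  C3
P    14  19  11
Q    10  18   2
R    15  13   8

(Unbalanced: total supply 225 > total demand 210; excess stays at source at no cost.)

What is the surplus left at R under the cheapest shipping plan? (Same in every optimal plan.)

An optimal plan:
  P–C1: 105 × 14 = 1470
  Q–C3: 23 × 2 = 46
  R–C1: 9 × 15 = 135
  R–C2: 13 × 13 = 169
  R–C3: 60 × 8 = 480
Total cost = 2300.
R ships 82 of its 97, leaving 15.

15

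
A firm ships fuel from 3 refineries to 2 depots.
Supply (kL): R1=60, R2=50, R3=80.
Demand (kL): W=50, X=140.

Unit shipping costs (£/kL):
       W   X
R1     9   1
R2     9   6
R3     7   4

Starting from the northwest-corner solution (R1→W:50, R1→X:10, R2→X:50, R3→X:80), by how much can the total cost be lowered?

250

Current plan cost = 50·9 + 10·1 + 50·6 + 80·4 = £1080.
Optimal plan:
  R1→X: 60 × £1 = £60
  R2→W: 50 × £9 = £450
  R3→X: 80 × £4 = £320
Optimal cost = £830.
Saving = 1080 − 830 = £250.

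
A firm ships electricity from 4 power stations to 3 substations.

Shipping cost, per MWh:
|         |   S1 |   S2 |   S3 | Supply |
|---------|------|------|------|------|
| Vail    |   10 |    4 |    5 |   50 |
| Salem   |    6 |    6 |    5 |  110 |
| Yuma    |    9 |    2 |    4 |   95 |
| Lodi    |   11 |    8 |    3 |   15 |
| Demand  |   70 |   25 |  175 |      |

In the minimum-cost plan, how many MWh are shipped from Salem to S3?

Optimal shipments:
  Vail->S3: 50 × 5 = 250
  Salem->S1: 70 × 6 = 420
  Salem->S3: 40 × 5 = 200
  Yuma->S2: 25 × 2 = 50
  Yuma->S3: 70 × 4 = 280
  Lodi->S3: 15 × 3 = 45
Total cost = 1245.
So Salem→S3 carries 40 MWh.

40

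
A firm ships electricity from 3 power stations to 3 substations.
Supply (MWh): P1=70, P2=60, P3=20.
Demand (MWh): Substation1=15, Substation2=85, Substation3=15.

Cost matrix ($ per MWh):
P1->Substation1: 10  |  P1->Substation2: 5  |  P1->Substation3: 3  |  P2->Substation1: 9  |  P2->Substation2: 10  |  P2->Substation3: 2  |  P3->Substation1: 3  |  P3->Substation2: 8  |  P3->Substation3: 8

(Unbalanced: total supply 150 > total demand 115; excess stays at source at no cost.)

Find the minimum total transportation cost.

565

One minimum-cost allocation:
  P1->Substation2: 70 MWh
  P2->Substation2: 10 MWh
  P2->Substation3: 15 MWh
  P3->Substation1: 15 MWh
  P3->Substation2: 5 MWh
Total cost = $565.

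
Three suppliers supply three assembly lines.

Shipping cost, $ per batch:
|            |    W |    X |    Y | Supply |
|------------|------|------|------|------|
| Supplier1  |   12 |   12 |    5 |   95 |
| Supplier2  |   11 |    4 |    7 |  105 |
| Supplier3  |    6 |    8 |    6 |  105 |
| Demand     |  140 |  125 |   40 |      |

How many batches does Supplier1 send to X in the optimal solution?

The minimum-cost plan:
  Supplier1–W: 35 × $12 = $420
  Supplier1–X: 20 × $12 = $240
  Supplier1–Y: 40 × $5 = $200
  Supplier2–X: 105 × $4 = $420
  Supplier3–W: 105 × $6 = $630
Total cost = $1910.
So Supplier1→X carries 20 batches.

20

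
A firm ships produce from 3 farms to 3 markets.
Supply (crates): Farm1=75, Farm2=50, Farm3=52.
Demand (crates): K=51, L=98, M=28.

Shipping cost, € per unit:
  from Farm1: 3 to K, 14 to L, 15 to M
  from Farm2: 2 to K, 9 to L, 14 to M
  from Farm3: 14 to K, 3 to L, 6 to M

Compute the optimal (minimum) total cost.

Optimal allocation:
  Farm1–K: 51 × €3 = €153
  Farm1–M: 24 × €15 = €360
  Farm2–L: 50 × €9 = €450
  Farm3–L: 48 × €3 = €144
  Farm3–M: 4 × €6 = €24
Total = 153 + 360 + 450 + 144 + 24 = €1131.

1131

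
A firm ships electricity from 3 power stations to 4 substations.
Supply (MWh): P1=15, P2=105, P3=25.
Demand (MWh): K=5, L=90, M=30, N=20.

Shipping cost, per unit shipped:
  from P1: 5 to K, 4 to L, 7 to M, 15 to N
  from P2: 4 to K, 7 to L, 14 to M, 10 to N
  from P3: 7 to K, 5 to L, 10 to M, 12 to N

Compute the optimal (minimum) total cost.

One minimum-cost allocation:
  P1 to M: 15 × 7 = 105
  P2 to K: 5 × 4 = 20
  P2 to L: 80 × 7 = 560
  P2 to N: 20 × 10 = 200
  P3 to L: 10 × 5 = 50
  P3 to M: 15 × 10 = 150
Total = 105 + 20 + 560 + 200 + 50 + 150 = 1085.
(Supply check: P1 ships 15; P2 ships 105; P3 ships 25.)

1085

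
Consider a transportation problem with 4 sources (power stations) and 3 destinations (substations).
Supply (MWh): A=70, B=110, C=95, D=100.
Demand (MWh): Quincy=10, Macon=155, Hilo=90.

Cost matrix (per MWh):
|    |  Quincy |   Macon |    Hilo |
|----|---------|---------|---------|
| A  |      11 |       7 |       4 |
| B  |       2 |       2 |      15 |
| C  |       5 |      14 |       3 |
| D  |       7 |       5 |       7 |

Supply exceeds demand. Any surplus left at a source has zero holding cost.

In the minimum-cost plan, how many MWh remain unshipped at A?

70

An optimal plan:
  B to Quincy: 5 × 2 = 10
  B to Macon: 105 × 2 = 210
  C to Quincy: 5 × 5 = 25
  C to Hilo: 90 × 3 = 270
  D to Macon: 50 × 5 = 250
Total cost = 765.
A ships 0 of its 70, leaving 70.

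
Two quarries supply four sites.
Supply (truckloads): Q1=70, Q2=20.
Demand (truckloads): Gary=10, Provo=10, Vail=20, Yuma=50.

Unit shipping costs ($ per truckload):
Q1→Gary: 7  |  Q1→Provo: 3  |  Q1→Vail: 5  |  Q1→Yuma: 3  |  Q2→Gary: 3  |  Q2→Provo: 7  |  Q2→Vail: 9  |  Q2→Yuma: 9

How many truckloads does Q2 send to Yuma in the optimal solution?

0

Optimal shipments:
  Q1–Provo: 10 × $3 = $30
  Q1–Vail: 10 × $5 = $50
  Q1–Yuma: 50 × $3 = $150
  Q2–Gary: 10 × $3 = $30
  Q2–Vail: 10 × $9 = $90
Total cost = $350.
The route Q2→Yuma is not used.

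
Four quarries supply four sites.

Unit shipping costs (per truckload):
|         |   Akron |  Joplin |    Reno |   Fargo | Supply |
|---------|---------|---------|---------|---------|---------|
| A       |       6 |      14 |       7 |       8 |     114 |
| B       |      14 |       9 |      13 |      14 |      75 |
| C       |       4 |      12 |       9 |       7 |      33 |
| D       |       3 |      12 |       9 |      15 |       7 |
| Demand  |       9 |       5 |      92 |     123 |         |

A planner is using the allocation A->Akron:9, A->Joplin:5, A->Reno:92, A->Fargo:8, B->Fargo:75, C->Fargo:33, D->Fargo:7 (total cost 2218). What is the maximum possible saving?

Current plan cost = 9·6 + 5·14 + 92·7 + 8·8 + 75·14 + 33·7 + 7·15 = 2218.
Optimal plan:
  A–Reno: 92 × 7 = 644
  A–Fargo: 22 × 8 = 176
  B–Joplin: 5 × 9 = 45
  B–Fargo: 70 × 14 = 980
  C–Akron: 2 × 4 = 8
  C–Fargo: 31 × 7 = 217
  D–Akron: 7 × 3 = 21
Optimal cost = 2091.
Saving = 2218 − 2091 = 127.

127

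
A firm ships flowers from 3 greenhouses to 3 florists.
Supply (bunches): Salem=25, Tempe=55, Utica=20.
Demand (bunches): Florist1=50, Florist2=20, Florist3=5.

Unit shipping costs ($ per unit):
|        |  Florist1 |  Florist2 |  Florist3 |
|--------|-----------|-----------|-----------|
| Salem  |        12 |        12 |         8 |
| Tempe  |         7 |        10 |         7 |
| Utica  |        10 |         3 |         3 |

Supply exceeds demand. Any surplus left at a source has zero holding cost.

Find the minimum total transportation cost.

An optimal shipping plan:
  Tempe–Florist1: 50 × $7 = $350
  Tempe–Florist3: 5 × $7 = $35
  Utica–Florist2: 20 × $3 = $60
Total = 350 + 35 + 60 = $445.

445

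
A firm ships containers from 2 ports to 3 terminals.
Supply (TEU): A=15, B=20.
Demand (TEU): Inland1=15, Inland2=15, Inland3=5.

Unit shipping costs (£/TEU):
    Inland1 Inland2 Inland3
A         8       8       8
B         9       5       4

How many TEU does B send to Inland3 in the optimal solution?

5

Optimal shipments:
  A->Inland1: 15 TEU
  B->Inland2: 15 TEU
  B->Inland3: 5 TEU
Total cost = £215.
So B→Inland3 carries 5 TEU.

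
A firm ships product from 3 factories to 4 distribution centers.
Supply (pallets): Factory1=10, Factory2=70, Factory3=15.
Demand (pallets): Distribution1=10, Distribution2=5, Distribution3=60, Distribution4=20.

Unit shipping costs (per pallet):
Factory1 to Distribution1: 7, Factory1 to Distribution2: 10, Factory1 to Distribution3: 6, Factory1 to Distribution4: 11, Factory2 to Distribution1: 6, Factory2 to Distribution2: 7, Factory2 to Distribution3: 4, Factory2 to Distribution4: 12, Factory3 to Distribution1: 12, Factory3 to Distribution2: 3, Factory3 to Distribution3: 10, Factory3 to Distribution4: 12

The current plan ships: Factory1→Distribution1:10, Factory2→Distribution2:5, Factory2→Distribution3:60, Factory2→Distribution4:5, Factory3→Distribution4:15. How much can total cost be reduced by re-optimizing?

40

Current plan cost = 10·7 + 5·7 + 60·4 + 5·12 + 15·12 = 585.
Optimal plan:
  Factory1->Distribution4: 10 × 11 = 110
  Factory2->Distribution1: 10 × 6 = 60
  Factory2->Distribution3: 60 × 4 = 240
  Factory3->Distribution2: 5 × 3 = 15
  Factory3->Distribution4: 10 × 12 = 120
Optimal cost = 545.
Saving = 585 − 545 = 40.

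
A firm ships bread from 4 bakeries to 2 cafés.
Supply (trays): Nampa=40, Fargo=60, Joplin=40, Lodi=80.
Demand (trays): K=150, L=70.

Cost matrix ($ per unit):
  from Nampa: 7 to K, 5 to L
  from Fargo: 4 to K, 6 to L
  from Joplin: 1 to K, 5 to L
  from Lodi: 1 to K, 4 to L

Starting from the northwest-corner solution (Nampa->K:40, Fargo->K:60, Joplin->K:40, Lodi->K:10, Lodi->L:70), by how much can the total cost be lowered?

Current plan cost = 40·7 + 60·4 + 40·1 + 10·1 + 70·4 = $850.
Optimal plan:
  Nampa->L: 40 × $5 = $200
  Fargo->K: 30 × $4 = $120
  Fargo->L: 30 × $6 = $180
  Joplin->K: 40 × $1 = $40
  Lodi->K: 80 × $1 = $80
Optimal cost = $620.
Saving = 850 − 620 = $230.

230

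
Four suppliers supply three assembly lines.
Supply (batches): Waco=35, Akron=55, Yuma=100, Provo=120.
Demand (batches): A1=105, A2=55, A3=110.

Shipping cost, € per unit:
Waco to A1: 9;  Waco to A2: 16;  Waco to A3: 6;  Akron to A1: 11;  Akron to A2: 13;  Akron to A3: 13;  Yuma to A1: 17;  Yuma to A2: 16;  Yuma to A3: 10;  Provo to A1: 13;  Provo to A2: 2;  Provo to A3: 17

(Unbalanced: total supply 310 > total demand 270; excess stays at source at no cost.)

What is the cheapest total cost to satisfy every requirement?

2325

An optimal shipping plan:
  Waco->A1: 25 × €9 = €225
  Waco->A3: 10 × €6 = €60
  Akron->A1: 55 × €11 = €605
  Yuma->A3: 100 × €10 = €1000
  Provo->A1: 25 × €13 = €325
  Provo->A2: 55 × €2 = €110
Total = 225 + 60 + 605 + 1000 + 325 + 110 = €2325.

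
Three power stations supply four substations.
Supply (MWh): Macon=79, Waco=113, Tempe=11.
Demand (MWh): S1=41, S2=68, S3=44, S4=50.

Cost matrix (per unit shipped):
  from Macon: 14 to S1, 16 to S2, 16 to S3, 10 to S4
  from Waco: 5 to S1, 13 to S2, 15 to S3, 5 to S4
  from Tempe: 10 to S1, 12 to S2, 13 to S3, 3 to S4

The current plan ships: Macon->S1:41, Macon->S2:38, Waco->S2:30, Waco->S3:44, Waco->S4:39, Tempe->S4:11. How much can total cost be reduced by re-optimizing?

334

Current plan cost = 41·14 + 38·16 + 30·13 + 44·15 + 39·5 + 11·3 = 2460.
Optimal plan:
  Macon–S2: 35 × 16 = 560
  Macon–S3: 44 × 16 = 704
  Waco–S1: 41 × 5 = 205
  Waco–S2: 33 × 13 = 429
  Waco–S4: 39 × 5 = 195
  Tempe–S4: 11 × 3 = 33
Optimal cost = 2126.
Saving = 2460 − 2126 = 334.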